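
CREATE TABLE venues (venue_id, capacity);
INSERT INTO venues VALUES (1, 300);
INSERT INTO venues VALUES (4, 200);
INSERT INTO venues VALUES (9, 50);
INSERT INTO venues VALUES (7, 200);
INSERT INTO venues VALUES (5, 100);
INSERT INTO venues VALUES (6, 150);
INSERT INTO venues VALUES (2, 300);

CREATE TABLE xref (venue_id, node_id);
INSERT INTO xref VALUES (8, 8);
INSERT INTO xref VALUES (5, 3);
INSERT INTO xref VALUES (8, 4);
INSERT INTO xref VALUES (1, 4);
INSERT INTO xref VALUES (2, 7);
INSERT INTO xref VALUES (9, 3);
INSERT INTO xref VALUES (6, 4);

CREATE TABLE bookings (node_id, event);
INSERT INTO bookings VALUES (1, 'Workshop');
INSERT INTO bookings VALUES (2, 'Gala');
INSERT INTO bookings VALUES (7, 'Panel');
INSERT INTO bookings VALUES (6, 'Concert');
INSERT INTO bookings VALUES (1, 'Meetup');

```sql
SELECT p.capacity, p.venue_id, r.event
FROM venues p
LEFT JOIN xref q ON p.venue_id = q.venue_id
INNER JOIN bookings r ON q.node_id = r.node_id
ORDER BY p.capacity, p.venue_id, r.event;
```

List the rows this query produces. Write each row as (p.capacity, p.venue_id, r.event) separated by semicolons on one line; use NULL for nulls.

Step 1 — p LEFT JOIN q on venue_id → 7 row(s).
Then INNER JOIN `bookings r` on node_id: keep only rows whose q.node_id appears in r.

(300, 2, Panel)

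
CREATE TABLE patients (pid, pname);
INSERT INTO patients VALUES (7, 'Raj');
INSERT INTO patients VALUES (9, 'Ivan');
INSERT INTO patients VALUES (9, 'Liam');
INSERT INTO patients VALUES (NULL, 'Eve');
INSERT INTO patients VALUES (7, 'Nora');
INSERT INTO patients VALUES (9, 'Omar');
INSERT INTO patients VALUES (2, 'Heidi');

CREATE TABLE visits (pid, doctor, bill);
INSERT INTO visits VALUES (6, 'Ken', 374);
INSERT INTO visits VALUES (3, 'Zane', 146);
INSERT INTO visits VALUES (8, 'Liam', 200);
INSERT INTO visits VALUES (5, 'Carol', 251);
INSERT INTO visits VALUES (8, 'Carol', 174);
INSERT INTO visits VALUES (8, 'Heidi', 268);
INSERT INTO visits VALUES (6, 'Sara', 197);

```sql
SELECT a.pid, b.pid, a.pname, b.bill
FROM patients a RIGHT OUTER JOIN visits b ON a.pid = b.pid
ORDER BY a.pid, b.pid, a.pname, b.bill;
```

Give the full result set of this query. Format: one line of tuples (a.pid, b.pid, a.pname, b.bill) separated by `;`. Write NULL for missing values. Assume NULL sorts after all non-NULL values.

RIGHT JOIN keeps every row from `visits`; unmatched rows get NULL for `patients`'s columns.
Matching on a.pid = b.pid. A NULL in a compared column never satisfies the condition.
- a (pid=7) has no partner in b.
- a (pid=9) has no partner in b.
- a (pid=9) has no partner in b.
- a (pid=NULL) has no partner in b.
- a (pid=7) has no partner in b.
- a (pid=9) has no partner in b.
- a (pid=2) has no partner in b.
- 7 row(s) from b found no a partner → padded with NULL.
After projecting and ordering:
a.pid | b.pid | a.pname | b.bill
NULL | 3 | NULL | 146
NULL | 5 | NULL | 251
NULL | 6 | NULL | 197
NULL | 6 | NULL | 374
NULL | 8 | NULL | 174
NULL | 8 | NULL | 200
NULL | 8 | NULL | 268

(NULL, 3, NULL, 146); (NULL, 5, NULL, 251); (NULL, 6, NULL, 197); (NULL, 6, NULL, 374); (NULL, 8, NULL, 174); (NULL, 8, NULL, 200); (NULL, 8, NULL, 268)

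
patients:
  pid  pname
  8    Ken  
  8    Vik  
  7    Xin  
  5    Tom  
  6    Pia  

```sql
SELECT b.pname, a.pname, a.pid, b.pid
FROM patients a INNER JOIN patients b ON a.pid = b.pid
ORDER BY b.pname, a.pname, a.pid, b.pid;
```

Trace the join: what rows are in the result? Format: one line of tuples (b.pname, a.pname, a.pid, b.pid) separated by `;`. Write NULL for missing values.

(Ken, Ken, 8, 8); (Ken, Vik, 8, 8); (Pia, Pia, 6, 6); (Tom, Tom, 5, 5); (Vik, Ken, 8, 8); (Vik, Vik, 8, 8); (Xin, Xin, 7, 7)

INNER JOIN keeps only pairs where the ON condition holds.
Matching on a.pid = b.pid.
Matched pairs: 7.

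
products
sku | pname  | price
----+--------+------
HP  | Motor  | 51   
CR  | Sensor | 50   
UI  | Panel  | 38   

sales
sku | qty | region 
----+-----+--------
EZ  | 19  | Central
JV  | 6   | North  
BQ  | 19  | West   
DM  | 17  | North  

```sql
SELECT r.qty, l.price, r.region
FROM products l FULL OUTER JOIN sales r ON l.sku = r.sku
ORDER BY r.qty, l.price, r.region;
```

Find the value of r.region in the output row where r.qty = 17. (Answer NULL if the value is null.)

FULL OUTER JOIN keeps every row from both sides; unmatched rows get NULL for the other side's columns.
Matching on l.sku = r.sku.
- l (sku=HP) has no partner → padded with NULL.
- l (sku=CR) has no partner → padded with NULL.
- l (sku=UI) has no partner → padded with NULL.
- 4 r row(s) had no l match → kept, l columns NULL.

North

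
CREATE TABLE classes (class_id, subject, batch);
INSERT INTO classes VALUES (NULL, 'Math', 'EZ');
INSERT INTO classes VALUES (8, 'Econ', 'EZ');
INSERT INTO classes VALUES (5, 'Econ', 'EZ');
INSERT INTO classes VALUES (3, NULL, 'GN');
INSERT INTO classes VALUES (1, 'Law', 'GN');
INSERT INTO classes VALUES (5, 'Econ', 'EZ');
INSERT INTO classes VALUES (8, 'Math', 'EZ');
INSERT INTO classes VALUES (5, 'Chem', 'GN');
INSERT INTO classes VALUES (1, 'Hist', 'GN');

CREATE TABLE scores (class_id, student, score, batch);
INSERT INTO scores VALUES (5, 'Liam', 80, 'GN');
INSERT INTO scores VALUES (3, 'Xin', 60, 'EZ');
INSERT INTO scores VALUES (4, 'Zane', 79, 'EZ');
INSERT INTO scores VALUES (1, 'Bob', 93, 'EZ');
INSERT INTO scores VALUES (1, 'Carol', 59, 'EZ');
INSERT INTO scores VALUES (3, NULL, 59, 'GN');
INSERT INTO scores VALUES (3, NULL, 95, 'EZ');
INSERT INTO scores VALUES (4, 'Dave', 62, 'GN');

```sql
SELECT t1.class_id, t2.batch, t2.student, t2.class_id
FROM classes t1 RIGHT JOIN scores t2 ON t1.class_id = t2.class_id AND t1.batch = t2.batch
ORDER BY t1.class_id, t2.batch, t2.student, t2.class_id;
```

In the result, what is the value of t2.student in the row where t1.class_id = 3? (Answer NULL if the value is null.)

NULL

RIGHT JOIN keeps every row from `scores`; unmatched rows get NULL for `classes`'s columns.
Matching on t1.class_id = t2.class_id AND t1.batch = t2.batch. A NULL in a compared column never satisfies the condition.
Matched pairs: 2; unmatched t2 rows kept: 6.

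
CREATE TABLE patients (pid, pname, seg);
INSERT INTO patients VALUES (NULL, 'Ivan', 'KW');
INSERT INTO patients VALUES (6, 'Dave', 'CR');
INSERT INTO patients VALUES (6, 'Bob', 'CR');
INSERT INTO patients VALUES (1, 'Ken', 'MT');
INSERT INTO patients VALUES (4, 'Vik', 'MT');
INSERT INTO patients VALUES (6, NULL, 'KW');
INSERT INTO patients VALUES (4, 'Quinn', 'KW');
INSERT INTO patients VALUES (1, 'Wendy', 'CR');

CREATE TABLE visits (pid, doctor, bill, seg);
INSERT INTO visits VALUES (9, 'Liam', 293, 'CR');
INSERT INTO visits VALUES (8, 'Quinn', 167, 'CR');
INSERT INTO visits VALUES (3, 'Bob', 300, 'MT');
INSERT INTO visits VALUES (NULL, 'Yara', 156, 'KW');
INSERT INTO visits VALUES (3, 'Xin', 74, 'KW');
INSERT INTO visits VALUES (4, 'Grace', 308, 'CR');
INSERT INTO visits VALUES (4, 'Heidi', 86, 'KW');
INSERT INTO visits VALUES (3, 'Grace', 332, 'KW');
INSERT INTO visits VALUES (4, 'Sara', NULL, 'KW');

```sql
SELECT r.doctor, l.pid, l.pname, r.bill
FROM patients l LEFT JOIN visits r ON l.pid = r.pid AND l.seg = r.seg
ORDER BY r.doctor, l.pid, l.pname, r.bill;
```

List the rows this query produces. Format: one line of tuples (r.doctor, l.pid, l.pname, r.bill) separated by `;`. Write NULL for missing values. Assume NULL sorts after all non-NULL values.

(Heidi, 4, Quinn, 86); (Sara, 4, Quinn, NULL); (NULL, 1, Ken, NULL); (NULL, 1, Wendy, NULL); (NULL, 4, Vik, NULL); (NULL, 6, Bob, NULL); (NULL, 6, Dave, NULL); (NULL, 6, NULL, NULL); (NULL, NULL, Ivan, NULL)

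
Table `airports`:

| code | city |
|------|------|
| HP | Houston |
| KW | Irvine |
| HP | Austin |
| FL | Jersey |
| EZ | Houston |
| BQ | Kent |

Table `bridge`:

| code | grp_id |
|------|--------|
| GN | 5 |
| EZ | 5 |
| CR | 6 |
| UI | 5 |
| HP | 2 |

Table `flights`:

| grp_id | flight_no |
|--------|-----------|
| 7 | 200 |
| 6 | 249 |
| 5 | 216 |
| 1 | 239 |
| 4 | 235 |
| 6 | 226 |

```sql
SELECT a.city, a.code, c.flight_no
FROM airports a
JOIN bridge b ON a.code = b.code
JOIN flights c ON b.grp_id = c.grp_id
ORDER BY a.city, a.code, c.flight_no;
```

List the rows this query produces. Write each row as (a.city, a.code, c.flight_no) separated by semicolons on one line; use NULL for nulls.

(Houston, EZ, 216)

Joins associate left-to-right: airports INNER JOIN bridge on code gives 3 intermediate row(s).
Then INNER JOIN `flights c` on grp_id: keep only rows whose b.grp_id appears in c.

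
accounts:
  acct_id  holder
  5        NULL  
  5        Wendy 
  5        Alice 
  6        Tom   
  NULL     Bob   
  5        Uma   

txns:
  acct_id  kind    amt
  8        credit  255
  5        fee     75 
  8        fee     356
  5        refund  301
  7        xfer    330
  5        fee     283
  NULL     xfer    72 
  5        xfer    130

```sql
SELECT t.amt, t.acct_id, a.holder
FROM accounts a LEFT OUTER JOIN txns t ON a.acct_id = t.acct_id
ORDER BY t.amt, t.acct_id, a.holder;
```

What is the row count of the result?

LEFT JOIN keeps every row from `accounts`; unmatched rows get NULL for `txns`'s columns.
Matching on a.acct_id = t.acct_id. A NULL in a compared column never satisfies the condition.
- a[0] acct_id=5 → 4 match(es) in t → 4 row(s).
- a[1] acct_id=5 → 4 match(es) in t → 4 row(s).
- a[2] acct_id=5 → 4 match(es) in t → 4 row(s).
- a[3] acct_id=6 → no match; kept with NULLs on the t side.
- a[4] acct_id=NULL → no match; kept with NULLs on the t side.
- a[5] acct_id=5 → 4 match(es) in t → 4 row(s).
Total: 16 matched + 2 padded = 18 rows.

18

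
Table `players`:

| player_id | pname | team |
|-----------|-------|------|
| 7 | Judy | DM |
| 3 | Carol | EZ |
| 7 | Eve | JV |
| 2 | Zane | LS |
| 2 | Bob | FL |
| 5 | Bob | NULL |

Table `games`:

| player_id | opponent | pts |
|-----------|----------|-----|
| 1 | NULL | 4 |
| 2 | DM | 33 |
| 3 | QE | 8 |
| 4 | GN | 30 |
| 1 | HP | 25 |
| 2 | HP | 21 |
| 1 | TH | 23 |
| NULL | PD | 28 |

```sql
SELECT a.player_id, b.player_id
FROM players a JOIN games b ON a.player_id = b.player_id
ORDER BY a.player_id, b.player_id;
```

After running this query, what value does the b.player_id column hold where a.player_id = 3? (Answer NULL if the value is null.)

3

INNER JOIN keeps only pairs where the ON condition holds.
Matching on a.player_id = b.player_id. A NULL in a compared column never satisfies the condition.
Matched pairs: 5.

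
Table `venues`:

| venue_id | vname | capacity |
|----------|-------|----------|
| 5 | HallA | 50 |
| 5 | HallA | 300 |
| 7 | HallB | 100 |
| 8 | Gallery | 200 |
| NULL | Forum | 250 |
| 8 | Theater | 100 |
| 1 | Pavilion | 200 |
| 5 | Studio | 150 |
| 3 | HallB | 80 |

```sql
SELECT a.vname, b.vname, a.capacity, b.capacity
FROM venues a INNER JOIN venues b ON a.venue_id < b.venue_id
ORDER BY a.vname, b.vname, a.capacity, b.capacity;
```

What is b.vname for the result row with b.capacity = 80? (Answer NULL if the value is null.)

INNER JOIN keeps only pairs where the ON condition holds.
Matching on a.venue_id < b.venue_id. A NULL in a compared column never satisfies the condition.
- a (venue_id=5) pairs with 3 row(s) of b.
- a (venue_id=5) pairs with 3 row(s) of b.
- a (venue_id=7) pairs with 2 row(s) of b.
- a (venue_id=8) has no partner → excluded.
- a (venue_id=NULL) has no partner → excluded.
- a (venue_id=8) has no partner → excluded.
- a (venue_id=1) pairs with 7 row(s) of b.
- a (venue_id=5) pairs with 3 row(s) of b.
- a (venue_id=3) pairs with 6 row(s) of b.

HallB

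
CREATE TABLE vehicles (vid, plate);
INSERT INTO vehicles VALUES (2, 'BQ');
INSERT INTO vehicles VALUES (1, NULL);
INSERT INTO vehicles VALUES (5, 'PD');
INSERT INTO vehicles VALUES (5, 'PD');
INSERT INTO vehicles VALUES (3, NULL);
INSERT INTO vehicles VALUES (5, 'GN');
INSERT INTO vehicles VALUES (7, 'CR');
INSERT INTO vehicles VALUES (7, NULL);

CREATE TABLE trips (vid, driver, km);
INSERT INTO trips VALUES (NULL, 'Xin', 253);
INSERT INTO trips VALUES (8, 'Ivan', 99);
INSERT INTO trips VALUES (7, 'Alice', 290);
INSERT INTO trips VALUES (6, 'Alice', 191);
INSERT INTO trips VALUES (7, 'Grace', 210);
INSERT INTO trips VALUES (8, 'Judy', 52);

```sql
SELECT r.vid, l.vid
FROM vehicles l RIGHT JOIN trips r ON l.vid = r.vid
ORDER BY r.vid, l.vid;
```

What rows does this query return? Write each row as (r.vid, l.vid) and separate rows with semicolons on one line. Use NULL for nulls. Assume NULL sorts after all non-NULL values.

RIGHT JOIN keeps every row from `trips`; unmatched rows get NULL for `vehicles`'s columns.
Matching on l.vid = r.vid. A NULL in a compared column never satisfies the condition.
- l row (vid=2): no match.
- l row (vid=1): no match.
- l row (vid=5): no match.
- l row (vid=5): no match.
- l row (vid=3): no match.
- l row (vid=5): no match.
- l row (vid=7): matches 2 r row(s) → 2 output row(s).
- l row (vid=7): matches 2 r row(s) → 2 output row(s).
- 4 r row(s) had no l match → kept, l columns NULL.
After projecting and ordering:
r.vid | l.vid
6 | NULL
7 | 7
7 | 7
7 | 7
7 | 7
8 | NULL
8 | NULL
NULL | NULL

(6, NULL); (7, 7); (7, 7); (7, 7); (7, 7); (8, NULL); (8, NULL); (NULL, NULL)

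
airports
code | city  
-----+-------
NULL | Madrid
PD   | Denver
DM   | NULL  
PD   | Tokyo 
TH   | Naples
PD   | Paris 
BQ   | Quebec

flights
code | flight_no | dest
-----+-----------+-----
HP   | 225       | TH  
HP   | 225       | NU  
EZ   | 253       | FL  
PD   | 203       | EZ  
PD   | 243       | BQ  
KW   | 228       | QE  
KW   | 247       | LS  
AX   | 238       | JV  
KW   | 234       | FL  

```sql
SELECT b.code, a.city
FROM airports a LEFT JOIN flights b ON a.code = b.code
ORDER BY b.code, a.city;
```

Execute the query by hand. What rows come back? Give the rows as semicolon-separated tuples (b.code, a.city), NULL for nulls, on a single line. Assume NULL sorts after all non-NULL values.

(PD, Denver); (PD, Denver); (PD, Paris); (PD, Paris); (PD, Tokyo); (PD, Tokyo); (NULL, Madrid); (NULL, Naples); (NULL, Quebec); (NULL, NULL)

LEFT JOIN keeps every row from `airports`; unmatched rows get NULL for `flights`'s columns.
Matching on a.code = b.code. A NULL in a compared column never satisfies the condition.
- a row (code=NULL): no match → kept, b columns NULL.
- a row (code=PD): matches 2 b row(s) → 2 output row(s).
- a row (code=DM): no match → kept, b columns NULL.
- a row (code=PD): matches 2 b row(s) → 2 output row(s).
- a row (code=TH): no match → kept, b columns NULL.
- a row (code=PD): matches 2 b row(s) → 2 output row(s).
- a row (code=BQ): no match → kept, b columns NULL.
After projecting and ordering:
b.code | a.city
PD | Denver
PD | Denver
PD | Paris
PD | Paris
PD | Tokyo
PD | Tokyo
NULL | Madrid
NULL | Naples
NULL | Quebec
NULL | NULL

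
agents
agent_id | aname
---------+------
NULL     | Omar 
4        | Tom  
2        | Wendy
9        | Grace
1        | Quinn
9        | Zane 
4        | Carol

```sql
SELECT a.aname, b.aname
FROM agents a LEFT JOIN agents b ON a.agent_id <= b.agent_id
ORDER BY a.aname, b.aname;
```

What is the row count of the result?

24

LEFT JOIN keeps every row from `agents a`; unmatched rows get NULL for `agents b`'s columns.
Matching on a.agent_id <= b.agent_id. A NULL in a compared column never satisfies the condition.
Matched pairs: 23; unmatched a rows kept: 1.
Total: 23 matched + 1 padded = 24 rows.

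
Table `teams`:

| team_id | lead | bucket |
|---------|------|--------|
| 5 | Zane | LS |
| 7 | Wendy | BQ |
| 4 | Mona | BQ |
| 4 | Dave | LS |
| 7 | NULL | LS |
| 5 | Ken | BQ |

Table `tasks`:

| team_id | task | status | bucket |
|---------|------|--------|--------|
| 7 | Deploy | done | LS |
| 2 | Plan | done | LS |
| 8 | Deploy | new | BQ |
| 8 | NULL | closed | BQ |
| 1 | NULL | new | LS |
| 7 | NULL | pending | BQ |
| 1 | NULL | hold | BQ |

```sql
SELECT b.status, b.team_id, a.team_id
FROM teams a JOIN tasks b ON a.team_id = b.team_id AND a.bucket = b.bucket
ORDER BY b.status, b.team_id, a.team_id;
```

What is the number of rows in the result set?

INNER JOIN keeps only pairs where the ON condition holds.
Matching on a.team_id = b.team_id AND a.bucket = b.bucket.
- a[0] team_id=5, bucket=LS → no match; dropped.
- a[1] team_id=7, bucket=BQ → 1 match(es) in b → 1 row(s).
- a[2] team_id=4, bucket=BQ → no match; dropped.
- a[3] team_id=4, bucket=LS → no match; dropped.
- a[4] team_id=7, bucket=LS → 1 match(es) in b → 1 row(s).
- a[5] team_id=5, bucket=BQ → no match; dropped.
Total: 2 rows.

2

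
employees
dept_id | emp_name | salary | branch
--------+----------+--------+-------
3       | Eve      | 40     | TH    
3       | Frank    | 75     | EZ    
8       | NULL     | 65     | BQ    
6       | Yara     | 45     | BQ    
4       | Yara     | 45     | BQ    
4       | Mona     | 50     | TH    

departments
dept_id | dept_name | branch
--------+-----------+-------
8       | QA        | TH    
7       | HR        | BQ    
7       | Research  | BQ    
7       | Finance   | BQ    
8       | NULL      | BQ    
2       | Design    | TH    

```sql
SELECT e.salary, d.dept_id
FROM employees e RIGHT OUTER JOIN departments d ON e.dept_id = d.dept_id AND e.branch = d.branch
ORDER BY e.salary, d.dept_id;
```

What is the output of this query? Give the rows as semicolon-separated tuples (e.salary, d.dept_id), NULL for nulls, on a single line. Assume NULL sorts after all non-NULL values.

RIGHT JOIN keeps every row from `departments`; unmatched rows get NULL for `employees`'s columns.
Matching on e.dept_id = d.dept_id AND e.branch = d.branch.
- e row (dept_id=3, branch=TH): no match.
- e row (dept_id=3, branch=EZ): no match.
- e row (dept_id=8, branch=BQ): matches 1 d row(s) → 1 output row(s).
- e row (dept_id=6, branch=BQ): no match.
- e row (dept_id=4, branch=BQ): no match.
- e row (dept_id=4, branch=TH): no match.
- 5 row(s) from d found no e partner → padded with NULL.
After projecting and ordering:
e.salary | d.dept_id
65 | 8
NULL | 2
NULL | 7
NULL | 7
NULL | 7
NULL | 8

(65, 8); (NULL, 2); (NULL, 7); (NULL, 7); (NULL, 7); (NULL, 8)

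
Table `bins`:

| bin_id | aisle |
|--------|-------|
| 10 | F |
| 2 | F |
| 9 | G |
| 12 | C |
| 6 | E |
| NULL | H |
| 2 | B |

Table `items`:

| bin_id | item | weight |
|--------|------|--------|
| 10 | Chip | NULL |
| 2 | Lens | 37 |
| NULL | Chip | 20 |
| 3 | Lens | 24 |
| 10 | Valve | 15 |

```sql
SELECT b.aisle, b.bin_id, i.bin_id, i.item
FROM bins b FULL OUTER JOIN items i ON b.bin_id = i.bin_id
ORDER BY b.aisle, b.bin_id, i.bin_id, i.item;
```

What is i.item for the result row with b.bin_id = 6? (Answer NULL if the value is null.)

NULL

FULL OUTER JOIN keeps every row from both sides; unmatched rows get NULL for the other side's columns.
Matching on b.bin_id = i.bin_id. A NULL in a compared column never satisfies the condition.
Matched pairs: 4; unmatched b rows kept: 4; unmatched i rows kept: 2.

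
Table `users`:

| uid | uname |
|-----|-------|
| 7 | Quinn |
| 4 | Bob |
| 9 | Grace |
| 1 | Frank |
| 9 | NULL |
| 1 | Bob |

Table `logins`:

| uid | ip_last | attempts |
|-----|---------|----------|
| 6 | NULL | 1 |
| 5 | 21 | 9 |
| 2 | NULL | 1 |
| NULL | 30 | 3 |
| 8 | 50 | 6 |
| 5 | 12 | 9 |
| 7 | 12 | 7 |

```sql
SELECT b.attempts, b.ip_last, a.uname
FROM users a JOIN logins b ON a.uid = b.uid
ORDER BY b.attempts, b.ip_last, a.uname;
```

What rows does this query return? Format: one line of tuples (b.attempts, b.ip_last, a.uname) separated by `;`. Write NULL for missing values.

(7, 12, Quinn)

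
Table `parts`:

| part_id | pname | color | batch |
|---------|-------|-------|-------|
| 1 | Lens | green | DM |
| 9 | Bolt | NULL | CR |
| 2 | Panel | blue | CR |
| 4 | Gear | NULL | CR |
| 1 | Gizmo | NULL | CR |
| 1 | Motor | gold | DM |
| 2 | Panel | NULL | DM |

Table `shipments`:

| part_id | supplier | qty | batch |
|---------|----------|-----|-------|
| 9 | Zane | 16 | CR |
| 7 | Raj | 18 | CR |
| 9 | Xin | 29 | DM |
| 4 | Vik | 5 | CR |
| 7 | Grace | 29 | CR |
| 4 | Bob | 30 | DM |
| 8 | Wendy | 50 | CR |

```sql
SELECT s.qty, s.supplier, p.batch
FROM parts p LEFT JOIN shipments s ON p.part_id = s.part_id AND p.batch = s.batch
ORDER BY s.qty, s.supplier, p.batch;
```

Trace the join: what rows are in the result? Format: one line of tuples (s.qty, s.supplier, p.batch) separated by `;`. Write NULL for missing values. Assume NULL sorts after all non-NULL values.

(5, Vik, CR); (16, Zane, CR); (NULL, NULL, CR); (NULL, NULL, CR); (NULL, NULL, DM); (NULL, NULL, DM); (NULL, NULL, DM)

LEFT JOIN keeps every row from `parts`; unmatched rows get NULL for `shipments`'s columns.
Matching on p.part_id = s.part_id AND p.batch = s.batch.
- p (part_id=1, batch=DM) has no partner → padded with NULL.
- p (part_id=9, batch=CR) pairs with 1 row(s) of s.
- p (part_id=2, batch=CR) has no partner → padded with NULL.
- p (part_id=4, batch=CR) pairs with 1 row(s) of s.
- p (part_id=1, batch=CR) has no partner → padded with NULL.
- p (part_id=1, batch=DM) has no partner → padded with NULL.
- p (part_id=2, batch=DM) has no partner → padded with NULL.
After projecting and ordering:
s.qty | s.supplier | p.batch
5 | Vik | CR
16 | Zane | CR
NULL | NULL | CR
NULL | NULL | CR
NULL | NULL | DM
NULL | NULL | DM
NULL | NULL | DM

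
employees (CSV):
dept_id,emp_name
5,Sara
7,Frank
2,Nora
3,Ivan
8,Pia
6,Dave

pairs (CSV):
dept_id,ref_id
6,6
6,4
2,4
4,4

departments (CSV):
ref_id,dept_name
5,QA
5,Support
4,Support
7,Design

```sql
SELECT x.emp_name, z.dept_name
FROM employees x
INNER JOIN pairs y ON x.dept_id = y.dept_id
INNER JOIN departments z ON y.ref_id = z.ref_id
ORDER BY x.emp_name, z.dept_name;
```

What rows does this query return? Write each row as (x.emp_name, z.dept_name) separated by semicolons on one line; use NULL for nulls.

Joins associate left-to-right: employees INNER JOIN pairs on dept_id gives 3 intermediate row(s).
Then INNER JOIN `departments z` on ref_id: keep only rows whose y.ref_id appears in z.

(Dave, Support); (Nora, Support)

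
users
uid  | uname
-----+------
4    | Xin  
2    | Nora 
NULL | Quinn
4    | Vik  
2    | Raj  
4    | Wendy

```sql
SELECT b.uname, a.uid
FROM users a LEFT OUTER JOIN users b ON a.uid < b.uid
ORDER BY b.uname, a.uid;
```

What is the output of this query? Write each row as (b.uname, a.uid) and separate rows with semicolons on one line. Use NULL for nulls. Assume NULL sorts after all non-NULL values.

(Vik, 2); (Vik, 2); (Wendy, 2); (Wendy, 2); (Xin, 2); (Xin, 2); (NULL, 4); (NULL, 4); (NULL, 4); (NULL, NULL)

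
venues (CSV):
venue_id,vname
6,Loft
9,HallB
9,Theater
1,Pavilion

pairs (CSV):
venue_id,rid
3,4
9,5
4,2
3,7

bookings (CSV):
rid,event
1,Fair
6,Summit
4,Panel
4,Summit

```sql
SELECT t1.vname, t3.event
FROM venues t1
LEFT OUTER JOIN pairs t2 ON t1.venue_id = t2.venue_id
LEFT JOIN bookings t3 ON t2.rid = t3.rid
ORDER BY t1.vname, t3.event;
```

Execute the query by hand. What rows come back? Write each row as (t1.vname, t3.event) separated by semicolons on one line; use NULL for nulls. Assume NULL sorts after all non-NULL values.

Joins associate left-to-right: venues LEFT JOIN pairs on venue_id gives 4 intermediate row(s).
Then LEFT JOIN `bookings t3` on rid: each of those 4 rows is kept; rows whose t2.rid has no match in t3 get NULL for t3's columns.

(HallB, NULL); (Loft, NULL); (Pavilion, NULL); (Theater, NULL)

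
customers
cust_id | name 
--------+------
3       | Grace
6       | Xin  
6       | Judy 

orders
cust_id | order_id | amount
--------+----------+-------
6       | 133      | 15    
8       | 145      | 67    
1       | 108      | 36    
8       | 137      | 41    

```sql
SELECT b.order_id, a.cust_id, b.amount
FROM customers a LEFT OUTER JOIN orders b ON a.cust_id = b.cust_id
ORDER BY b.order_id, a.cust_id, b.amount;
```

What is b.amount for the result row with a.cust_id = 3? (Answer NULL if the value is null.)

LEFT JOIN keeps every row from `customers`; unmatched rows get NULL for `orders`'s columns.
Matching on a.cust_id = b.cust_id.
Matched pairs: 2; unmatched a rows kept: 1.

NULL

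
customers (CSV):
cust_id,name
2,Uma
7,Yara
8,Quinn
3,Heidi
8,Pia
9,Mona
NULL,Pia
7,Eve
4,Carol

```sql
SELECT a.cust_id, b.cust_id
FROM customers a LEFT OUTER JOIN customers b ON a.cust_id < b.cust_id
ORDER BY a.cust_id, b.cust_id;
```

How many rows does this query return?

28

LEFT JOIN keeps every row from `customers a`; unmatched rows get NULL for `customers b`'s columns.
Matching on a.cust_id < b.cust_id. A NULL in a compared column never satisfies the condition.
Matched pairs: 26; unmatched a rows kept: 2.
Total: 26 matched + 2 padded = 28 rows.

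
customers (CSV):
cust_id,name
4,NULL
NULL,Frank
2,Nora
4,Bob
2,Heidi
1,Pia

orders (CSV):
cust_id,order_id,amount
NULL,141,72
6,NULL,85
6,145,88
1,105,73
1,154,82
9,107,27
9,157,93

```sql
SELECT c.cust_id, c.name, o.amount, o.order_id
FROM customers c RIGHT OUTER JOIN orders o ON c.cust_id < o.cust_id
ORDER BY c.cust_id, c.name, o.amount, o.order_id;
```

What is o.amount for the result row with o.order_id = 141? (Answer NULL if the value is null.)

72

RIGHT JOIN keeps every row from `orders`; unmatched rows get NULL for `customers`'s columns.
Matching on c.cust_id < o.cust_id. A NULL in a compared column never satisfies the condition.
- c (cust_id=4) pairs with 4 row(s) of o.
- c (cust_id=NULL) has no partner in o.
- c (cust_id=2) pairs with 4 row(s) of o.
- c (cust_id=4) pairs with 4 row(s) of o.
- c (cust_id=2) pairs with 4 row(s) of o.
- c (cust_id=1) pairs with 4 row(s) of o.
- 3 row(s) from o found no c partner → padded with NULL.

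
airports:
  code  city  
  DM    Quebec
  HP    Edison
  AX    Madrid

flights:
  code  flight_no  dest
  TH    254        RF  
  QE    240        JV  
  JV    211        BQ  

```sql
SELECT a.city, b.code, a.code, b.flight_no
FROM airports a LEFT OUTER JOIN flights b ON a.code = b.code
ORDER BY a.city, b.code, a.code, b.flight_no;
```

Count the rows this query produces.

3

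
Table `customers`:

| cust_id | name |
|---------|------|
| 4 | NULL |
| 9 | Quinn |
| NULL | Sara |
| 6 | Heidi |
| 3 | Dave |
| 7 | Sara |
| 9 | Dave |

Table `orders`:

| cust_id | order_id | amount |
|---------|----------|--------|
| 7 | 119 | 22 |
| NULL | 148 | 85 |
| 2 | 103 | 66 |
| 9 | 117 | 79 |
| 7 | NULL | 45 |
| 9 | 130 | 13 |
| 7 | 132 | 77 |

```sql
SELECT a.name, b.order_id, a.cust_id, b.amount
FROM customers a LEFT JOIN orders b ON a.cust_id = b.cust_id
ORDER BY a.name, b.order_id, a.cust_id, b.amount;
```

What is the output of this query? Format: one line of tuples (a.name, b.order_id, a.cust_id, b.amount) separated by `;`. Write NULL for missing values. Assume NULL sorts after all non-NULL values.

LEFT JOIN keeps every row from `customers`; unmatched rows get NULL for `orders`'s columns.
Matching on a.cust_id = b.cust_id. A NULL in a compared column never satisfies the condition.
Matched pairs: 7; unmatched a rows kept: 4.

(Dave, 117, 9, 79); (Dave, 130, 9, 13); (Dave, NULL, 3, NULL); (Heidi, NULL, 6, NULL); (Quinn, 117, 9, 79); (Quinn, 130, 9, 13); (Sara, 119, 7, 22); (Sara, 132, 7, 77); (Sara, NULL, 7, 45); (Sara, NULL, NULL, NULL); (NULL, NULL, 4, NULL)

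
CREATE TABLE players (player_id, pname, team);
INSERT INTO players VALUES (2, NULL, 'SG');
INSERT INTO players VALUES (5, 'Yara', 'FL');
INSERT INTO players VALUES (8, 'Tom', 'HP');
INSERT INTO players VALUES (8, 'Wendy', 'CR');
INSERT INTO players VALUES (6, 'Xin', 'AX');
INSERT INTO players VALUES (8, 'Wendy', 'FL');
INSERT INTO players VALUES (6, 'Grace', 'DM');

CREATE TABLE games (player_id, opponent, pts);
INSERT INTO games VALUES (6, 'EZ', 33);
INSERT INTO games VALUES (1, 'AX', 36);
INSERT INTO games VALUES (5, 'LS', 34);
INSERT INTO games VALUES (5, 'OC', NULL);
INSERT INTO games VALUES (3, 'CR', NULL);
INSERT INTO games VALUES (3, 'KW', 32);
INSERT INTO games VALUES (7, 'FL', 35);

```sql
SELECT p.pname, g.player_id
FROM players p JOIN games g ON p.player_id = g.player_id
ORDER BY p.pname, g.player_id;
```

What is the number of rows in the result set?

INNER JOIN keeps only pairs where the ON condition holds.
Matching on p.player_id = g.player_id.
- p[0] player_id=2 → no match; dropped.
- p[1] player_id=5 → 2 match(es) in g → 2 row(s).
- p[2] player_id=8 → no match; dropped.
- p[3] player_id=8 → no match; dropped.
- p[4] player_id=6 → 1 match(es) in g → 1 row(s).
- p[5] player_id=8 → no match; dropped.
- p[6] player_id=6 → 1 match(es) in g → 1 row(s).
Total: 4 rows.

4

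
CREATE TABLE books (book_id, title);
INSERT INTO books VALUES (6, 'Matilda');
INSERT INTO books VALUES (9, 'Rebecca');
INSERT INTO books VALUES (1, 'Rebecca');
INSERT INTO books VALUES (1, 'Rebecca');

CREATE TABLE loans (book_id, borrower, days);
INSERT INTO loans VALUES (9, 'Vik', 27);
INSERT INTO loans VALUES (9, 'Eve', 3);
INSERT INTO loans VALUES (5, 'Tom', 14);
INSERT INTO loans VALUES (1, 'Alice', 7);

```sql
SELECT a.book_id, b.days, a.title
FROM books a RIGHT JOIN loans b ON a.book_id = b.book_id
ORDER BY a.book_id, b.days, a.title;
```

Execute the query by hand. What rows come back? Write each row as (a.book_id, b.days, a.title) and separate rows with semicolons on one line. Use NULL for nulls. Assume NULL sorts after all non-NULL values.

RIGHT JOIN keeps every row from `loans`; unmatched rows get NULL for `books`'s columns.
Matching on a.book_id = b.book_id.
- a[0] book_id=6 → no match.
- a[1] book_id=9 → 2 match(es) in b → 2 row(s).
- a[2] book_id=1 → 1 match(es) in b → 1 row(s).
- a[3] book_id=1 → 1 match(es) in b → 1 row(s).
- 1 b row(s) had no a match → kept, a columns NULL.
After projecting and ordering:
a.book_id | b.days | a.title
1 | 7 | Rebecca
1 | 7 | Rebecca
9 | 3 | Rebecca
9 | 27 | Rebecca
NULL | 14 | NULL

(1, 7, Rebecca); (1, 7, Rebecca); (9, 3, Rebecca); (9, 27, Rebecca); (NULL, 14, NULL)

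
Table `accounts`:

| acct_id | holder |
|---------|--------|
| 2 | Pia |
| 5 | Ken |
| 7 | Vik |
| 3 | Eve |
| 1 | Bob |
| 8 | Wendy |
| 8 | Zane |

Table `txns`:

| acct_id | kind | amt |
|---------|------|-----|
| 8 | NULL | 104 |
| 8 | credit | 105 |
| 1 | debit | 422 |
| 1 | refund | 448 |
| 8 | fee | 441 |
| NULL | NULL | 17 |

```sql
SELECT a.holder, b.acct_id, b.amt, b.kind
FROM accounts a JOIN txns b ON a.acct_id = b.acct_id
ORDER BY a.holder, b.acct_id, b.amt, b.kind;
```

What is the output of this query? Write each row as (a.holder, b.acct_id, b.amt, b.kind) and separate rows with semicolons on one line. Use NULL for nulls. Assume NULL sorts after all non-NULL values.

INNER JOIN keeps only pairs where the ON condition holds.
Matching on a.acct_id = b.acct_id. A NULL in a compared column never satisfies the condition.
- a row (acct_id=2): no match → dropped.
- a row (acct_id=5): no match → dropped.
- a row (acct_id=7): no match → dropped.
- a row (acct_id=3): no match → dropped.
- a row (acct_id=1): matches 2 b row(s) → 2 output row(s).
- a row (acct_id=8): matches 3 b row(s) → 3 output row(s).
- a row (acct_id=8): matches 3 b row(s) → 3 output row(s).
After projecting and ordering:
a.holder | b.acct_id | b.amt | b.kind
Bob | 1 | 422 | debit
Bob | 1 | 448 | refund
Wendy | 8 | 104 | NULL
Wendy | 8 | 105 | credit
Wendy | 8 | 441 | fee
Zane | 8 | 104 | NULL
Zane | 8 | 105 | credit
Zane | 8 | 441 | fee

(Bob, 1, 422, debit); (Bob, 1, 448, refund); (Wendy, 8, 104, NULL); (Wendy, 8, 105, credit); (Wendy, 8, 441, fee); (Zane, 8, 104, NULL); (Zane, 8, 105, credit); (Zane, 8, 441, fee)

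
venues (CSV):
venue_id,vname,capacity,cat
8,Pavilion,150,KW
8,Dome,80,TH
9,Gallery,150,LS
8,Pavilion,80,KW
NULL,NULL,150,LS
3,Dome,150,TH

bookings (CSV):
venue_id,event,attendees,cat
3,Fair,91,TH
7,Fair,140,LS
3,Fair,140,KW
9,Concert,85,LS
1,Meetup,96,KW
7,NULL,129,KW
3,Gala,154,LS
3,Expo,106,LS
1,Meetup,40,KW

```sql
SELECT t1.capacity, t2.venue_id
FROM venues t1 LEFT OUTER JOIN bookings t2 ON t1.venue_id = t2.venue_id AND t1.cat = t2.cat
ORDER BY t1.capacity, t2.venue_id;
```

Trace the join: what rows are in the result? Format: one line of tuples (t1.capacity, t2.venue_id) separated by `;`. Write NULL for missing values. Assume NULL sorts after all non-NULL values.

LEFT JOIN keeps every row from `venues`; unmatched rows get NULL for `bookings`'s columns.
Matching on t1.venue_id = t2.venue_id AND t1.cat = t2.cat. A NULL in a compared column never satisfies the condition.
- t1 (venue_id=8, cat=KW) has no partner → padded with NULL.
- t1 (venue_id=8, cat=TH) has no partner → padded with NULL.
- t1 (venue_id=9, cat=LS) pairs with 1 row(s) of t2.
- t1 (venue_id=8, cat=KW) has no partner → padded with NULL.
- t1 (venue_id=NULL, cat=LS) has no partner → padded with NULL.
- t1 (venue_id=3, cat=TH) pairs with 1 row(s) of t2.
After projecting and ordering:
t1.capacity | t2.venue_id
80 | NULL
80 | NULL
150 | 3
150 | 9
150 | NULL
150 | NULL

(80, NULL); (80, NULL); (150, 3); (150, 9); (150, NULL); (150, NULL)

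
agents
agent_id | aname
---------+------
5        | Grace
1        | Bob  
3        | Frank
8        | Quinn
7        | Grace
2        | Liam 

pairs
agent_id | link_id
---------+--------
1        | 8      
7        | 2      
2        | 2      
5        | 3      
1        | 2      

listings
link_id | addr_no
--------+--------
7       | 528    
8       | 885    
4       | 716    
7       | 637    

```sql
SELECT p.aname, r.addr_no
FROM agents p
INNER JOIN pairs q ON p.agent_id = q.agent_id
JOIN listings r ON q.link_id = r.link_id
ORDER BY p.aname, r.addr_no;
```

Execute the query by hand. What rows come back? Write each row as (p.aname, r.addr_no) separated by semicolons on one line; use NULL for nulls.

(Bob, 885)

Evaluate left to right. First `agents p INNER JOIN pairs q` on agent_id: 5 row(s).
Then INNER JOIN `listings r` on link_id: keep only rows whose q.link_id appears in r.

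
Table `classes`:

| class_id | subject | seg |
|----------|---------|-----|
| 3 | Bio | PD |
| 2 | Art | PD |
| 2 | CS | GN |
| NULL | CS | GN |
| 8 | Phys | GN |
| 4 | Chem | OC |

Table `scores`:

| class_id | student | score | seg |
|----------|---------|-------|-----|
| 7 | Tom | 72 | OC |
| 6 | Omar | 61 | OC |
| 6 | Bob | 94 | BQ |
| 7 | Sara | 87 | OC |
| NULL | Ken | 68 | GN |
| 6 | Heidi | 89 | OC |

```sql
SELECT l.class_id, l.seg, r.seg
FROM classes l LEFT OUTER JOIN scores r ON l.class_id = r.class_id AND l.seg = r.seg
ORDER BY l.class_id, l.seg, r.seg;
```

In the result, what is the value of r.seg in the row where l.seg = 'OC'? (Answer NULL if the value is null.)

NULL

LEFT JOIN keeps every row from `classes`; unmatched rows get NULL for `scores`'s columns.
Matching on l.class_id = r.class_id AND l.seg = r.seg. A NULL in a compared column never satisfies the condition.
Matched pairs: 0; unmatched l rows kept: 6.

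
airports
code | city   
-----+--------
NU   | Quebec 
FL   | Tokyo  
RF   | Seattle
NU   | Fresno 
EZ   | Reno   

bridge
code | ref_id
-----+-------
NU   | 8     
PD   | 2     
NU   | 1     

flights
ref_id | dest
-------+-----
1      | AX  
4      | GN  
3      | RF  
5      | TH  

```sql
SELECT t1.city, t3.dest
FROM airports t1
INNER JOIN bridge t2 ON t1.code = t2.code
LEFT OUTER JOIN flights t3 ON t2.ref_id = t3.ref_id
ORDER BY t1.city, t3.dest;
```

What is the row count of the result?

4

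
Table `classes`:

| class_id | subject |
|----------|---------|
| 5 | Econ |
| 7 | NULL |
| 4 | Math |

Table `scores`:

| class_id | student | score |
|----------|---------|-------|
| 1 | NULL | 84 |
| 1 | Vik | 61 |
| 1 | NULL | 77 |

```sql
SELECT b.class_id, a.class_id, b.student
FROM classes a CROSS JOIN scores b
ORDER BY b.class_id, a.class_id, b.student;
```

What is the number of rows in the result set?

CROSS JOIN pairs every row of `classes` with every row of `scores`: 3 × 3 = 9 rows.

9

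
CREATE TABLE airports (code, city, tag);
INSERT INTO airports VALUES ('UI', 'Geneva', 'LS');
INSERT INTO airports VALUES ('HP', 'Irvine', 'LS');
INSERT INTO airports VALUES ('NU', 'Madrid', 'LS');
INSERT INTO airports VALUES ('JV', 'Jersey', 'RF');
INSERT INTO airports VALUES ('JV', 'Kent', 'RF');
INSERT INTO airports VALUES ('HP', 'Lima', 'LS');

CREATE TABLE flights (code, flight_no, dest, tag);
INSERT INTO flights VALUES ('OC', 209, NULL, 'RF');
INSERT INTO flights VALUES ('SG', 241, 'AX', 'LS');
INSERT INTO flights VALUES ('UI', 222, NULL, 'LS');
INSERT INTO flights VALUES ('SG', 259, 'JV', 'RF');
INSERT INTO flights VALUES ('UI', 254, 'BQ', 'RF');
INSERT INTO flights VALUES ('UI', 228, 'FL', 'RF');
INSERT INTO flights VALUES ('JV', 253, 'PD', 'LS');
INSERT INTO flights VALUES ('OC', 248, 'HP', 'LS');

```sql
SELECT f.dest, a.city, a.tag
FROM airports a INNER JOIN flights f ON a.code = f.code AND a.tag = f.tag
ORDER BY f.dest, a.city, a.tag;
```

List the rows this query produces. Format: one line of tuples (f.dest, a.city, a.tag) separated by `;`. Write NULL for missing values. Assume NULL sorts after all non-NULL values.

(NULL, Geneva, LS)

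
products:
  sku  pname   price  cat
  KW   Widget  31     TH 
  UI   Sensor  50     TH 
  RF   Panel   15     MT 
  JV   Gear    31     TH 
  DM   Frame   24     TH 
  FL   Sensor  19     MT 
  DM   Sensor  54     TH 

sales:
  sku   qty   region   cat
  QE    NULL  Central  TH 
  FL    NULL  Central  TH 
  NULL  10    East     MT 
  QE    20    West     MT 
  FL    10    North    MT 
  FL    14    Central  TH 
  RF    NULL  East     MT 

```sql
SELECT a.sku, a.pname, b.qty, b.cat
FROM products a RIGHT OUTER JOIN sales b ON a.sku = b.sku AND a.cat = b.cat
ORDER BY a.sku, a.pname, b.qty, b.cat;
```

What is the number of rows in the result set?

7

RIGHT JOIN keeps every row from `sales`; unmatched rows get NULL for `products`'s columns.
Matching on a.sku = b.sku AND a.cat = b.cat. A NULL in a compared column never satisfies the condition.
Matched pairs: 2; unmatched b rows kept: 5.
Total: 2 matched + 5 padded = 7 rows.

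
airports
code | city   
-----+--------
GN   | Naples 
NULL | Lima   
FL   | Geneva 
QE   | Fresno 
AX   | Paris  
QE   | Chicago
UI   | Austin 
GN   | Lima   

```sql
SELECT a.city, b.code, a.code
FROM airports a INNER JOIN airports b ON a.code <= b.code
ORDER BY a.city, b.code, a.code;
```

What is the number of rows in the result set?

30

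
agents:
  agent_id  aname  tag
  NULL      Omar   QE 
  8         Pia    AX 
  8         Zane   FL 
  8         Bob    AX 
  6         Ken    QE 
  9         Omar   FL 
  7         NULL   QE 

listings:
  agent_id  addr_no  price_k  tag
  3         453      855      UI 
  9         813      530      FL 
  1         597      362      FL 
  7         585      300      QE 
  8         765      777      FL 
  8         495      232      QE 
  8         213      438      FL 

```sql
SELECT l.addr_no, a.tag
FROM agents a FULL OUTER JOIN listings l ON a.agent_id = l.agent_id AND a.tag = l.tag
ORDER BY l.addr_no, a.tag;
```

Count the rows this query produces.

11

FULL OUTER JOIN keeps every row from both sides; unmatched rows get NULL for the other side's columns.
Matching on a.agent_id = l.agent_id AND a.tag = l.tag. A NULL in a compared column never satisfies the condition.
Matched pairs: 4; unmatched a rows kept: 4; unmatched l rows kept: 3.
Total: 4 matched + 7 padded = 11 rows.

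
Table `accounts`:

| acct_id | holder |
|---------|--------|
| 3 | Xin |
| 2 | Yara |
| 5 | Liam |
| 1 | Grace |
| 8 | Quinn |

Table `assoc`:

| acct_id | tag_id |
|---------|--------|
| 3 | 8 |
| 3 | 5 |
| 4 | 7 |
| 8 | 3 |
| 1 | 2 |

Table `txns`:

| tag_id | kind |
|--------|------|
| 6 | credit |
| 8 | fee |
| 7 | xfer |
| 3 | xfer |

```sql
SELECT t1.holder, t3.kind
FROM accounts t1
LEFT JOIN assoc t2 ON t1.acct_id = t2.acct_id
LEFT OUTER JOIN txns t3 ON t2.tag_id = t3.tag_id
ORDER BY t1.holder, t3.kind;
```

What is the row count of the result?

Evaluate left to right. First `accounts t1 LEFT JOIN assoc t2` on acct_id: 6 row(s).
Then LEFT JOIN `txns t3` on tag_id: each of those 6 rows is kept; rows whose t2.tag_id has no match in t3 get NULL for t3's columns.
Result: 6 row(s).

6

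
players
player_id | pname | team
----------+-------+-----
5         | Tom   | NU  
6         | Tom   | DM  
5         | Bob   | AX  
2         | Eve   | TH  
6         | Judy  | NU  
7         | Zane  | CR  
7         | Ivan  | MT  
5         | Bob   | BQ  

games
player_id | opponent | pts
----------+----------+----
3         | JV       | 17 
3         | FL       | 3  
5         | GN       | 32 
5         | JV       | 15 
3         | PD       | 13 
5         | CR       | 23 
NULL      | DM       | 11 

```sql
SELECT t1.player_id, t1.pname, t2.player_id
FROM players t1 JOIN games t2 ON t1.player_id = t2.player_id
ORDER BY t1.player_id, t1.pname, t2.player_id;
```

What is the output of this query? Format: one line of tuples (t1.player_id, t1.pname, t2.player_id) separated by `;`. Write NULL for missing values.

(5, Bob, 5); (5, Bob, 5); (5, Bob, 5); (5, Bob, 5); (5, Bob, 5); (5, Bob, 5); (5, Tom, 5); (5, Tom, 5); (5, Tom, 5)

INNER JOIN keeps only pairs where the ON condition holds.
Matching on t1.player_id = t2.player_id. A NULL in a compared column never satisfies the condition.
Matched pairs: 9.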